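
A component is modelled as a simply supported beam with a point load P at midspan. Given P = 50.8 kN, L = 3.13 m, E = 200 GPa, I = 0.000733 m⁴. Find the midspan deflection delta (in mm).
Model: a simply supported beam with a point load P at midspan, so delta = (P·L^3) / (48·E·I).
Convert to SI units:
  P = 50.8 kN = 50800 N
  E = 200 GPa = 2 × 10¹¹ Pa
Substitute:
  delta = (50800 × 3.13^3) / (48 × (2 × 10¹¹) × 0.000733)
  delta = 0.0002214 m
Convert: delta = 0.0002214 m = 0.2214 mm
Final answer: delta = 0.2214 mm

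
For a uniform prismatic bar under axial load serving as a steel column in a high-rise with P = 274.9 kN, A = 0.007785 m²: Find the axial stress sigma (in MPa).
Model: a uniform prismatic bar under axial load, so sigma = P / A.
Convert to SI units:
  P = 274.9 kN = 274900 N
Substitute:
  sigma = 274900 / 0.007785
  sigma = 3.531 × 10⁷ Pa
Convert: sigma = 3.531 × 10⁷ Pa = 35.31 MPa
Final answer: sigma = 35.31 MPa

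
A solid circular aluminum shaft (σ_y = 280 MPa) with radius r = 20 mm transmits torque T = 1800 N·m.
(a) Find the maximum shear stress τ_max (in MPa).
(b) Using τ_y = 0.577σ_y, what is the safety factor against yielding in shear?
(a) For a solid circular shaft, τ_max = T·r/J with J = π·r^4/2, i.e. τ_max = 2·T / (π·r^3). Convert r = 20 mm = 0.02 m.
  τ_max = (2 × 1800) / (π × 0.02^3) = 1.432 × 10⁸ Pa = 143.2 MPa
(b) τ_y = 0.577 × 280 = 161.56 MPa
  SF = τ_y/τ_max = 161.56 / 143.2 = 1.128
Final answer: (a) τ_max = 143.2 MPa, (b) SF = 1.128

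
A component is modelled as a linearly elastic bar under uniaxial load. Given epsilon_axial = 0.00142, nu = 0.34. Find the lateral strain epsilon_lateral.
Model: a linearly elastic bar under uniaxial load, so epsilon_lateral = -nu·epsilon_axial.
Substitute:
  epsilon_lateral = -(0.34 × 0.00142)
  epsilon_lateral = -0.0004828
Final answer: epsilon_lateral = -0.0004828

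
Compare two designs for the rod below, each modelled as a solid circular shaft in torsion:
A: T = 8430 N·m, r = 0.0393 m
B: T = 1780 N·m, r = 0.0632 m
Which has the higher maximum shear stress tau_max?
Model: a solid circular shaft in torsion, so tau_max = (2·T) / (π·r^3) (SI units).
  A: tau_max = (2 × 8430) / (π × 0.0393^3) = 8.842 × 10⁷ Pa = 88.42 MPa
  B: tau_max = (2 × 1780) / (π × 0.0632^3) = 4.489 × 10⁶ Pa = 4.489 MPa
88.42 MPa > 4.489 MPa, so A is larger.
Final answer: A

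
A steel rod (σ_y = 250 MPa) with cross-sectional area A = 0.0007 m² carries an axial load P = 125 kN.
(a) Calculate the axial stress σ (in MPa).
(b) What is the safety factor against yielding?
(a) Axial stress σ = P/A. Convert P = 125 kN = 125000 N.
  σ = 125000 / 0.0007 = 1.786 × 10⁸ Pa = 178.6 MPa
(b) Safety factor SF = σ_y/σ = 250 / 178.6 = 1.4
Final answer: (a) σ = 178.6 MPa, (b) SF = 1.4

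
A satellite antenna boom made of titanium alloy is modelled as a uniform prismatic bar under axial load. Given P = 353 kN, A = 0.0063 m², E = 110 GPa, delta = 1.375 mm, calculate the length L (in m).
Model: a uniform prismatic bar under axial load, so delta = (P·L) / (A·E).
Solve for L: L = (delta·A·E) / P.
Convert to SI units:
  P = 353 kN = 353000 N
  E = 110 GPa = 1.1 × 10¹¹ Pa
  delta = 1.375 mm = 0.001375 m
Substitute:
  L = (0.001375 × 0.0063 × (1.1 × 10¹¹)) / 353000
  L = 2.699 m
Final answer: L = 2.699 m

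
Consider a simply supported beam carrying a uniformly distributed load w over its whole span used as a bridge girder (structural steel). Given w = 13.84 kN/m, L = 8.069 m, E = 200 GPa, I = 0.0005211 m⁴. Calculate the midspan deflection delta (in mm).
Model: a simply supported beam carrying a uniformly distributed load w over its whole span, so delta = (5·w·L^4) / (384·E·I).
Convert to SI units:
  w = 13.84 kN/m = 13840 N/m
  E = 200 GPa = 2 × 10¹¹ Pa
Substitute:
  delta = (5 × 13840 × 8.069^4) / (384 × (2 × 10¹¹) × 0.0005211)
  delta = 0.00733 m
Convert: delta = 0.00733 m = 7.33 mm
Final answer: delta = 7.33 mm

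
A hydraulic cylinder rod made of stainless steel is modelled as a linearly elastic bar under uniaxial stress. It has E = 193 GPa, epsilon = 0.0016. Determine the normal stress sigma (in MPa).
Model: a linearly elastic bar under uniaxial stress, so sigma = E·epsilon.
Convert to SI units:
  E = 193 GPa = 1.93 × 10¹¹ Pa
Substitute:
  sigma = (1.93 × 10¹¹) × 0.0016
  sigma = 3.088 × 10⁸ Pa
Convert: sigma = 3.088 × 10⁸ Pa = 308.8 MPa
Final answer: sigma = 308.8 MPa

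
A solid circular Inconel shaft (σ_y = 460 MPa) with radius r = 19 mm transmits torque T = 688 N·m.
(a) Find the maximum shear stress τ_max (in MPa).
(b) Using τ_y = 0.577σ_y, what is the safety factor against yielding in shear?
(a) For a solid circular shaft, τ_max = T·r/J with J = π·r^4/2, i.e. τ_max = 2·T / (π·r^3). Convert r = 19 mm = 0.019 m.
  τ_max = (2 × 688) / (π × 0.019^3) = 6.386 × 10⁷ Pa = 63.86 MPa
(b) τ_y = 0.577 × 460 = 265.42 MPa
  SF = τ_y/τ_max = 265.42 / 63.86 = 4.156
Final answer: (a) τ_max = 63.86 MPa, (b) SF = 4.156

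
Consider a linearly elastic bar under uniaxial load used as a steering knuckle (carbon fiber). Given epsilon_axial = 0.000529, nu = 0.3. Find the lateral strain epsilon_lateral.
Model: a linearly elastic bar under uniaxial load, so epsilon_lateral = -nu·epsilon_axial.
Substitute:
  epsilon_lateral = -(0.3 × 0.000529)
  epsilon_lateral = -0.0001587
Final answer: epsilon_lateral = -0.0001587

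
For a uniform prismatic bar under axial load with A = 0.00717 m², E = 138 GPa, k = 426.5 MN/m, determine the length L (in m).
Model: a uniform prismatic bar under axial load, so k = (A·E) / L.
Solve for L: L = (A·E) / k.
Convert to SI units:
  E = 138 GPa = 1.38 × 10¹¹ Pa
  k = 426.5 MN/m = 4.265 × 10⁸ N/m
Substitute:
  L = (0.00717 × (1.38 × 10¹¹)) / (4.265 × 10⁸)
  L = 2.32 m
Final answer: L = 2.32 m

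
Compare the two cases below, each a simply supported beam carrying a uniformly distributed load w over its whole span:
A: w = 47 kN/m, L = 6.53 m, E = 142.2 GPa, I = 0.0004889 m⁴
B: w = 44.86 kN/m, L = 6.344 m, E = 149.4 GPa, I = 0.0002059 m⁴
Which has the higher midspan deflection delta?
Model: a simply supported beam carrying a uniformly distributed load w over its whole span, so delta = (5·w·L^4) / (384·E·I) (SI units).
  A: delta = (5 × 47000 × 6.53^4) / (384 × (1.422 × 10¹¹) × 0.0004889) = 0.01601 m = 16.01 mm
  B: delta = (5 × 44860 × 6.344^4) / (384 × (1.494 × 10¹¹) × 0.0002059) = 0.03076 m = 30.76 mm
30.76 mm > 16.01 mm, so B is larger.
Final answer: B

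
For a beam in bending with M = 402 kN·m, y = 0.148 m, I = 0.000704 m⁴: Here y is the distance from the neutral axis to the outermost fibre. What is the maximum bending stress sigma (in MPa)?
Model: a beam in bending, so sigma = (M·y) / I.
Convert to SI units:
  M = 402 kN·m = 402000 N·m
Substitute:
  sigma = (402000 × 0.148) / 0.000704
  sigma = 8.451 × 10⁷ Pa
Convert: sigma = 8.451 × 10⁷ Pa = 84.51 MPa
Final answer: sigma = 84.51 MPa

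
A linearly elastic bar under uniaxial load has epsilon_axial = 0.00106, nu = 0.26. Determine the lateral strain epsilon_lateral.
Model: a linearly elastic bar under uniaxial load, so epsilon_lateral = -nu·epsilon_axial.
Substitute:
  epsilon_lateral = -(0.26 × 0.00106)
  epsilon_lateral = -0.0002756
Final answer: epsilon_lateral = -0.0002756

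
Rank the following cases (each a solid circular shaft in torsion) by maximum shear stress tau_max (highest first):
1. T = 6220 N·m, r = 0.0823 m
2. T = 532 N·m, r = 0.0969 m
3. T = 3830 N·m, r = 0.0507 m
Model: a solid circular shaft in torsion, so tau_max = (2·T) / (π·r^3) (SI units).
  Case 1: tau_max = (2 × 6220) / (π × 0.0823^3) = 7.103 × 10⁶ Pa = 7.103 MPa
  Case 2: tau_max = (2 × 532) / (π × 0.0969^3) = 372200 Pa = 0.3722 MPa
  Case 3: tau_max = (2 × 3830) / (π × 0.0507^3) = 1.871 × 10⁷ Pa = 18.71 MPa
Ordering: 18.71 MPa (case 3) > 7.103 MPa (case 1) > 0.3722 MPa (case 2)
Final answer: 3, 1, 2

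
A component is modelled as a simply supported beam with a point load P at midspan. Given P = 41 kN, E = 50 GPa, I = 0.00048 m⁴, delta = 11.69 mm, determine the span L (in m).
Model: a simply supported beam with a point load P at midspan, so delta = (P·L^3) / (48·E·I).
Solve for L: L = ((48·delta·E·I) / P)^(1/3).
Convert to SI units:
  P = 41 kN = 41000 N
  E = 50 GPa = 5 × 10¹⁰ Pa
  delta = 11.69 mm = 0.01169 m
Substitute:
  L = ((48 × 0.01169 × (5 × 10¹⁰) × 0.00048) / 41000)^(1/3)
  L = 6.9 m
Final answer: L = 6.9 m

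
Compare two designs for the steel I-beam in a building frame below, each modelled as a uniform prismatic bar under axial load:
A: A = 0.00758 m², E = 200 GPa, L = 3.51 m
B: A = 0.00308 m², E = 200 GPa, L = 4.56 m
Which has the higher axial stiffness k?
Model: a uniform prismatic bar under axial load, so k = (A·E) / L (SI units).
  A: k = (0.00758 × (2 × 10¹¹)) / 3.51 = 4.319 × 10⁸ N/m = 431.9 MN/m
  B: k = (0.00308 × (2 × 10¹¹)) / 4.56 = 1.351 × 10⁸ N/m = 135.1 MN/m
431.9 MN/m > 135.1 MN/m, so A is larger.
Final answer: A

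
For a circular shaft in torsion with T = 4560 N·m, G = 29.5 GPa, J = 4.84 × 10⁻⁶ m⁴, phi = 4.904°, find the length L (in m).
Model: a circular shaft in torsion, so phi = (T·L) / (G·J).
Solve for L: L = (phi·G·J) / T.
Convert to SI units:
  G = 29.5 GPa = 2.95 × 10¹⁰ Pa
  phi = 4.904° = 0.08559 rad
Substitute:
  L = (0.08559 × (2.95 × 10¹⁰) × (4.84 × 10⁻⁶)) / 4560
  L = 2.68 m
Final answer: L = 2.68 m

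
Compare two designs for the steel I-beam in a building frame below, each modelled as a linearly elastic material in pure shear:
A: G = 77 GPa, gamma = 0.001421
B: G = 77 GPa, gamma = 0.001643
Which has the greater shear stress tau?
Model: a linearly elastic material in pure shear, so tau = G·gamma (SI units).
  A: tau = (7.7 × 10¹⁰) × 0.001421 = 1.094 × 10⁸ Pa = 109.4 MPa
  B: tau = (7.7 × 10¹⁰) × 0.001643 = 1.265 × 10⁸ Pa = 126.5 MPa
126.5 MPa > 109.4 MPa, so B is larger.
Final answer: B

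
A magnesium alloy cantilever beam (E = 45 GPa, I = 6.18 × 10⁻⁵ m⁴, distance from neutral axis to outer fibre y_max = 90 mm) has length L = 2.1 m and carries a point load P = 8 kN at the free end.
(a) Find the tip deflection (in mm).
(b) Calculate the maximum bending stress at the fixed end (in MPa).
(a) Tip deflection of a cantilever with an end point load: δ = P·L^3 / (3·E·I). Convert P = 8 kN = 8000 N, E = 45 GPa = 4.5 × 10¹⁰ Pa.
  δ = (8000 × 2.1^3) / (3 × (4.5 × 10¹⁰) × (6.18 × 10⁻⁵)) = 0.00888 m = 8.88 mm
(b) Maximum bending moment at the fixed end: M = P·L = 8000 × 2.1 = 16800 N·m. Convert y_max = 90 mm = 0.09 m.
  σ = M·y_max / I = (16800 × 0.09) / (6.18 × 10⁻⁵) = 2.447 × 10⁷ Pa = 24.47 MPa
Final answer: (a) δ = 8.88 mm, (b) σ = 24.47 MPa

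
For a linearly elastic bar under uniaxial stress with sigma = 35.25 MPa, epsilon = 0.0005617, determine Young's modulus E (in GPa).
Model: a linearly elastic bar under uniaxial stress, so epsilon = sigma / E.
Solve for E: E = sigma / epsilon.
Convert to SI units:
  sigma = 35.25 MPa = 3.525 × 10⁷ Pa
Substitute:
  E = (3.525 × 10⁷) / 0.0005617
  E = 6.276 × 10¹⁰ Pa
Convert: E = 6.276 × 10¹⁰ Pa = 62.76 GPa
Final answer: E = 62.76 GPa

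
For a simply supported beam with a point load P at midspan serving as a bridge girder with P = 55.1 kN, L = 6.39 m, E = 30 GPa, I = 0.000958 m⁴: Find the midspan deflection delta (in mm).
Model: a simply supported beam with a point load P at midspan, so delta = (P·L^3) / (48·E·I).
Convert to SI units:
  P = 55.1 kN = 55100 N
  E = 30 GPa = 3 × 10¹⁰ Pa
Substitute:
  delta = (55100 × 6.39^3) / (48 × (3 × 10¹⁰) × 0.000958)
  delta = 0.01042 m
Convert: delta = 0.01042 m = 10.42 mm
Final answer: delta = 10.42 mm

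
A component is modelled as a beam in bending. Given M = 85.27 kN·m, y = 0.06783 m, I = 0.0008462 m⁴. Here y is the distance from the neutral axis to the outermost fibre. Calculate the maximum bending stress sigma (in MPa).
Model: a beam in bending, so sigma = (M·y) / I.
Convert to SI units:
  M = 85.27 kN·m = 85270 N·m
Substitute:
  sigma = (85270 × 0.06783) / 0.0008462
  sigma = 6.835 × 10⁶ Pa
Convert: sigma = 6.835 × 10⁶ Pa = 6.835 MPa
Final answer: sigma = 6.835 MPa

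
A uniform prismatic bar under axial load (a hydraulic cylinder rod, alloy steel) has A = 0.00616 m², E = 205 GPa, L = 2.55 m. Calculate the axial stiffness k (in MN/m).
Model: a uniform prismatic bar under axial load, so k = (A·E) / L.
Convert to SI units:
  E = 205 GPa = 2.05 × 10¹¹ Pa
Substitute:
  k = (0.00616 × (2.05 × 10¹¹)) / 2.55
  k = 4.952 × 10⁸ N/m
Convert: k = 4.952 × 10⁸ N/m = 495.2 MN/m
Final answer: k = 495.2 MN/m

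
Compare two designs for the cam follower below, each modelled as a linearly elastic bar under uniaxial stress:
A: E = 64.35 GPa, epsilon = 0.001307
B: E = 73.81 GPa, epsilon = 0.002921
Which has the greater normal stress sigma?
Model: a linearly elastic bar under uniaxial stress, so sigma = E·epsilon (SI units).
  A: sigma = (6.435 × 10¹⁰) × 0.001307 = 8.411 × 10⁷ Pa = 84.11 MPa
  B: sigma = (7.381 × 10¹⁰) × 0.002921 = 2.156 × 10⁸ Pa = 215.6 MPa
215.6 MPa > 84.11 MPa, so B is larger.
Final answer: B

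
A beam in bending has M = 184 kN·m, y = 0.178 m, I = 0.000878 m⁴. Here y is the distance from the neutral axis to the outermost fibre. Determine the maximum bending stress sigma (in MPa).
Model: a beam in bending, so sigma = (M·y) / I.
Convert to SI units:
  M = 184 kN·m = 184000 N·m
Substitute:
  sigma = (184000 × 0.178) / 0.000878
  sigma = 3.73 × 10⁷ Pa
Convert: sigma = 3.73 × 10⁷ Pa = 37.3 MPa
Final answer: sigma = 37.3 MPa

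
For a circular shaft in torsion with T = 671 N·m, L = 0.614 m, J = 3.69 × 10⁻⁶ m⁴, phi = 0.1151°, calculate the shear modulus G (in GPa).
Model: a circular shaft in torsion, so phi = (T·L) / (G·J).
Solve for G: G = (T·L) / (phi·J).
Convert to SI units:
  phi = 0.1151° = 0.002009 rad
Substitute:
  G = (671 × 0.614) / (0.002009 × (3.69 × 10⁻⁶))
  G = 5.558 × 10¹⁰ Pa
Convert: G = 5.558 × 10¹⁰ Pa = 55.58 GPa
Final answer: G = 55.58 GPa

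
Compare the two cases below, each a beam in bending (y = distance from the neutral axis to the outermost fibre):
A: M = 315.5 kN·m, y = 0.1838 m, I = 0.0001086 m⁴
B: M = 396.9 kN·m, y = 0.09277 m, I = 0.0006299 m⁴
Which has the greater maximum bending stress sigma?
Model: a beam in bending (y = distance from the neutral axis to the outermost fibre), so sigma = (M·y) / I (SI units).
  A: sigma = (315500 × 0.1838) / 0.0001086 = 5.34 × 10⁸ Pa = 534 MPa
  B: sigma = (396900 × 0.09277) / 0.0006299 = 5.845 × 10⁷ Pa = 58.45 MPa
534 MPa > 58.45 MPa, so A is larger.
Final answer: A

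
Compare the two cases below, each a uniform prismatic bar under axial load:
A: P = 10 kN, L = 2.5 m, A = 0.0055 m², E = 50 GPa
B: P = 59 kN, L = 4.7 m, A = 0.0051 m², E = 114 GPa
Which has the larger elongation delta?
Model: a uniform prismatic bar under axial load, so delta = (P·L) / (A·E) (SI units).
  A: delta = (10000 × 2.5) / (0.0055 × (5 × 10¹⁰)) = 9.091 × 10⁻⁵ m = 0.09091 mm
  B: delta = (59000 × 4.7) / (0.0051 × (1.14 × 10¹¹)) = 0.000477 m = 0.477 mm
0.477 mm > 0.09091 mm, so B is larger.
Final answer: B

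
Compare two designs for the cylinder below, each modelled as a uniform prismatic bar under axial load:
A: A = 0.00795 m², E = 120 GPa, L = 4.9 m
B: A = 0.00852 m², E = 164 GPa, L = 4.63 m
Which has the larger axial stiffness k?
Model: a uniform prismatic bar under axial load, so k = (A·E) / L (SI units).
  A: k = (0.00795 × (1.2 × 10¹¹)) / 4.9 = 1.947 × 10⁸ N/m = 194.7 MN/m
  B: k = (0.00852 × (1.64 × 10¹¹)) / 4.63 = 3.018 × 10⁸ N/m = 301.8 MN/m
301.8 MN/m > 194.7 MN/m, so B is larger.
Final answer: B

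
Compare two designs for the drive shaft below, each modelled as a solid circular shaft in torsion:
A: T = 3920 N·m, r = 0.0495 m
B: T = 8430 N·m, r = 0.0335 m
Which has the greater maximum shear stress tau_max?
Model: a solid circular shaft in torsion, so tau_max = (2·T) / (π·r^3) (SI units).
  A: tau_max = (2 × 3920) / (π × 0.0495^3) = 2.058 × 10⁷ Pa = 20.58 MPa
  B: tau_max = (2 × 8430) / (π × 0.0335^3) = 1.427 × 10⁸ Pa = 142.7 MPa
142.7 MPa > 20.58 MPa, so B is larger.
Final answer: B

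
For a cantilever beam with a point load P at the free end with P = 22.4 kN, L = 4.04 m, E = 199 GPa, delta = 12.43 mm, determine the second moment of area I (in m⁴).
Model: a cantilever beam with a point load P at the free end, so delta = (P·L^3) / (3·E·I).
Solve for I: I = (P·L^3) / (3·delta·E).
Convert to SI units:
  P = 22.4 kN = 22400 N
  E = 199 GPa = 1.99 × 10¹¹ Pa
  delta = 12.43 mm = 0.01243 m
Substitute:
  I = (22400 × 4.04^3) / (3 × 0.01243 × (1.99 × 10¹¹))
  I = 0.000199 m⁴
Final answer: I = 0.000199 m⁴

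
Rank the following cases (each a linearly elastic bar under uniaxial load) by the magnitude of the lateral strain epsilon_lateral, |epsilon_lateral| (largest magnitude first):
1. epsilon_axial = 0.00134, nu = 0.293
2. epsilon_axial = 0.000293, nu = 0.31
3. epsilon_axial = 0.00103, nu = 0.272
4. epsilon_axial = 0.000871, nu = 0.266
Model: a linearly elastic bar under uniaxial load, so epsilon_lateral = -nu·epsilon_axial (SI units).
  Case 1: epsilon_lateral = -(0.293 × 0.00134) = -0.0003926
  Case 2: epsilon_lateral = -(0.31 × 0.000293) = -9.083 × 10⁻⁵
  Case 3: epsilon_lateral = -(0.272 × 0.00103) = -0.0002802
  Case 4: epsilon_lateral = -(0.266 × 0.000871) = -0.0002317
Ordering by |epsilon_lateral|: 0.0003926 (case 1) > 0.0002802 (case 3) > 0.0002317 (case 4) > 9.083 × 10⁻⁵ (case 2)
Final answer: 1, 3, 4, 2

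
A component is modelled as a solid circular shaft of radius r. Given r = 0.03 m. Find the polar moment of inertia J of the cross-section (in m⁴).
Model: a solid circular shaft of radius r, so J = (π·r^4) / 2.
Substitute:
  J = (π × 0.03^4) / 2
  J = 1.272 × 10⁻⁶ m⁴
Final answer: J = 1.272 × 10⁻⁶ m⁴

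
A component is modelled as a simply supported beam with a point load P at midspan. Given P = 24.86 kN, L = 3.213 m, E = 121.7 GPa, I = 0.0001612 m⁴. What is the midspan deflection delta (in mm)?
Model: a simply supported beam with a point load P at midspan, so delta = (P·L^3) / (48·E·I).
Convert to SI units:
  P = 24.86 kN = 24860 N
  E = 121.7 GPa = 1.217 × 10¹¹ Pa
Substitute:
  delta = (24860 × 3.213^3) / (48 × (1.217 × 10¹¹) × 0.0001612)
  delta = 0.0008757 m
Convert: delta = 0.0008757 m = 0.8757 mm
Final answer: delta = 0.8757 mm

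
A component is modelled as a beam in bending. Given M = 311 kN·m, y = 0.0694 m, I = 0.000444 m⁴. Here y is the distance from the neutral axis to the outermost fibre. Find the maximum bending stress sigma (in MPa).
Model: a beam in bending, so sigma = (M·y) / I.
Convert to SI units:
  M = 311 kN·m = 311000 N·m
Substitute:
  sigma = (311000 × 0.0694) / 0.000444
  sigma = 4.861 × 10⁷ Pa
Convert: sigma = 4.861 × 10⁷ Pa = 48.61 MPa
Final answer: sigma = 48.61 MPa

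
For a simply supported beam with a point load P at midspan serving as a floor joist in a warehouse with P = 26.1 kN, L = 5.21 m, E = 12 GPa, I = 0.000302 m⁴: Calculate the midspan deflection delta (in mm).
Model: a simply supported beam with a point load P at midspan, so delta = (P·L^3) / (48·E·I).
Convert to SI units:
  P = 26.1 kN = 26100 N
  E = 12 GPa = 1.2 × 10¹⁰ Pa
Substitute:
  delta = (26100 × 5.21^3) / (48 × (1.2 × 10¹⁰) × 0.000302)
  delta = 0.02122 m
Convert: delta = 0.02122 m = 21.22 mm
Final answer: delta = 21.22 mm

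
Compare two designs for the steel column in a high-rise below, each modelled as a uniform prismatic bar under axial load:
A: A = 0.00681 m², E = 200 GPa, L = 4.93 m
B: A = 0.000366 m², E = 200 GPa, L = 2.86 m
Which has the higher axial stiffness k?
Model: a uniform prismatic bar under axial load, so k = (A·E) / L (SI units).
  A: k = (0.00681 × (2 × 10¹¹)) / 4.93 = 2.763 × 10⁸ N/m = 276.3 MN/m
  B: k = (0.000366 × (2 × 10¹¹)) / 2.86 = 2.559 × 10⁷ N/m = 25.59 MN/m
276.3 MN/m > 25.59 MN/m, so A is larger.
Final answer: A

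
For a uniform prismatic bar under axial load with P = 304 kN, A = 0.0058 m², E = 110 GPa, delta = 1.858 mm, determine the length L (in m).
Model: a uniform prismatic bar under axial load, so delta = (P·L) / (A·E).
Solve for L: L = (delta·A·E) / P.
Convert to SI units:
  P = 304 kN = 304000 N
  E = 110 GPa = 1.1 × 10¹¹ Pa
  delta = 1.858 mm = 0.001858 m
Substitute:
  L = (0.001858 × 0.0058 × (1.1 × 10¹¹)) / 304000
  L = 3.899 m
Final answer: L = 3.899 m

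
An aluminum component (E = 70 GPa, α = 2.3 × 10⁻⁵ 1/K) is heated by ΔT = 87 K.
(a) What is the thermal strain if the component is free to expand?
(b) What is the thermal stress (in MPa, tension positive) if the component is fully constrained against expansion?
(a) Free thermal strain ε_th = α·ΔT = (2.3 × 10⁻⁵) × 87 = 0.002001
(b) Fully constrained, the expansion is suppressed, so σ = -E·α·ΔT. Convert E = 70 GPa = 7 × 10¹⁰ Pa.
  σ = -(7 × 10¹⁰) × (2.3 × 10⁻⁵) × 87 = -1.401 × 10⁸ Pa = -140.1 MPa (compressive)
Final answer: (a) ε_th = 0.002001, (b) σ = -140.1 MPa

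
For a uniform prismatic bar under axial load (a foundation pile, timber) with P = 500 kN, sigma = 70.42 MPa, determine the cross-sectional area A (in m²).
Model: a uniform prismatic bar under axial load, so sigma = P / A.
Solve for A: A = P / sigma.
Convert to SI units:
  P = 500 kN = 500000 N
  sigma = 70.42 MPa = 7.042 × 10⁷ Pa
Substitute:
  A = 500000 / (7.042 × 10⁷)
  A = 0.0071 m²
Final answer: A = 0.0071 m²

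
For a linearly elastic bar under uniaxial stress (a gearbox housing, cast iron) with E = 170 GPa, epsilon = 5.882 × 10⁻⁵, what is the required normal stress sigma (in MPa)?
Model: a linearly elastic bar under uniaxial stress, so epsilon = sigma / E.
Solve for sigma: sigma = epsilon·E.
Convert to SI units:
  E = 170 GPa = 1.7 × 10¹¹ Pa
Substitute:
  sigma = (5.882 × 10⁻⁵) × (1.7 × 10¹¹)
  sigma = 9.999 × 10⁶ Pa
Convert: sigma = 9.999 × 10⁶ Pa = 9.999 MPa
Final answer: sigma = 9.999 MPa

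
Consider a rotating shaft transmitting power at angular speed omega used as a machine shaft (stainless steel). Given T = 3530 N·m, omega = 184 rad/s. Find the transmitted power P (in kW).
Model: a rotating shaft transmitting power at angular speed omega, so P = T·omega.
Substitute:
  P = 3530 × 184
  P = 649500 W
Convert: P = 649500 W = 649.5 kW
Final answer: P = 649.5 kW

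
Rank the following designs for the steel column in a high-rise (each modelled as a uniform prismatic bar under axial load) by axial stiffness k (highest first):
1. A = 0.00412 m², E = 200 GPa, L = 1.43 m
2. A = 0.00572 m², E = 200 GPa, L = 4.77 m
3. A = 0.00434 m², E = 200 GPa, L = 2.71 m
Model: a uniform prismatic bar under axial load, so k = (A·E) / L (SI units).
  Case 1: k = (0.00412 × (2 × 10¹¹)) / 1.43 = 5.762 × 10⁸ N/m = 576.2 MN/m
  Case 2: k = (0.00572 × (2 × 10¹¹)) / 4.77 = 2.398 × 10⁸ N/m = 239.8 MN/m
  Case 3: k = (0.00434 × (2 × 10¹¹)) / 2.71 = 3.203 × 10⁸ N/m = 320.3 MN/m
Ordering: 576.2 MN/m (case 1) > 320.3 MN/m (case 3) > 239.8 MN/m (case 2)
Final answer: 1, 3, 2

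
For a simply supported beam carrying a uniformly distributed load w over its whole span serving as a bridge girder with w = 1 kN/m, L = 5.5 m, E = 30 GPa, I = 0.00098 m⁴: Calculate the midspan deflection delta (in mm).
Model: a simply supported beam carrying a uniformly distributed load w over its whole span, so delta = (5·w·L^4) / (384·E·I).
Convert to SI units:
  w = 1 kN/m = 1000 N/m
  E = 30 GPa = 3 × 10¹⁰ Pa
Substitute:
  delta = (5 × 1000 × 5.5^4) / (384 × (3 × 10¹⁰) × 0.00098)
  delta = 0.0004053 m
Convert: delta = 0.0004053 m = 0.4053 mm
Final answer: delta = 0.4053 mm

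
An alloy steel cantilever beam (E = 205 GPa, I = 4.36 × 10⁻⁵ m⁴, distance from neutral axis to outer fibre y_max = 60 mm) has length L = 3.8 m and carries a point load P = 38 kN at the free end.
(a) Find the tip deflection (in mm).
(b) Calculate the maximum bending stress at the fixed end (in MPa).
(a) Tip deflection of a cantilever with an end point load: δ = P·L^3 / (3·E·I). Convert P = 38 kN = 38000 N, E = 205 GPa = 2.05 × 10¹¹ Pa.
  δ = (38000 × 3.8^3) / (3 × (2.05 × 10¹¹) × (4.36 × 10⁻⁵)) = 0.07776 m = 77.76 mm
(b) Maximum bending moment at the fixed end: M = P·L = 38000 × 3.8 = 144400 N·m. Convert y_max = 60 mm = 0.06 m.
  σ = M·y_max / I = (144400 × 0.06) / (4.36 × 10⁻⁵) = 1.987 × 10⁸ Pa = 198.7 MPa
Final answer: (a) δ = 77.76 mm, (b) σ = 198.7 MPa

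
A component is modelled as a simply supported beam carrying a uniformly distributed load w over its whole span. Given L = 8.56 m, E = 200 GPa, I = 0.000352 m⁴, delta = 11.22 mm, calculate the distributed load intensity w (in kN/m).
Model: a simply supported beam carrying a uniformly distributed load w over its whole span, so delta = (5·w·L^4) / (384·E·I).
Solve for w: w = (384·delta·E·I) / (5·L^4).
Convert to SI units:
  E = 200 GPa = 2 × 10¹¹ Pa
  delta = 11.22 mm = 0.01122 m
Substitute:
  w = (384 × 0.01122 × (2 × 10¹¹) × 0.000352) / (5 × 8.56^4)
  w = 11300 N/m
Convert: w = 11300 N/m = 11.3 kN/m
Final answer: w = 11.3 kN/m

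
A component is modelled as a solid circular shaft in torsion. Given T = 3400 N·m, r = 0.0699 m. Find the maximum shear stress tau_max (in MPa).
Model: a solid circular shaft in torsion, so tau_max = (2·T) / (π·r^3).
Substitute:
  tau_max = (2 × 3400) / (π × 0.0699^3)
  tau_max = 6.338 × 10⁶ Pa
Convert: tau_max = 6.338 × 10⁶ Pa = 6.338 MPa
Final answer: tau_max = 6.338 MPa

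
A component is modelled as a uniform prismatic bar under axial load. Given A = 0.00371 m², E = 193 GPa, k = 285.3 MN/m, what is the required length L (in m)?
Model: a uniform prismatic bar under axial load, so k = (A·E) / L.
Solve for L: L = (A·E) / k.
Convert to SI units:
  E = 193 GPa = 1.93 × 10¹¹ Pa
  k = 285.3 MN/m = 2.853 × 10⁸ N/m
Substitute:
  L = (0.00371 × (1.93 × 10¹¹)) / (2.853 × 10⁸)
  L = 2.51 m
Final answer: L = 2.51 m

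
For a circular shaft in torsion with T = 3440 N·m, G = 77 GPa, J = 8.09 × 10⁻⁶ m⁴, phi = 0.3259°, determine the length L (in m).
Model: a circular shaft in torsion, so phi = (T·L) / (G·J).
Solve for L: L = (phi·G·J) / T.
Convert to SI units:
  G = 77 GPa = 7.7 × 10¹⁰ Pa
  phi = 0.3259° = 0.005688 rad
Substitute:
  L = (0.005688 × (7.7 × 10¹⁰) × (8.09 × 10⁻⁶)) / 3440
  L = 1.03 m
Final answer: L = 1.03 m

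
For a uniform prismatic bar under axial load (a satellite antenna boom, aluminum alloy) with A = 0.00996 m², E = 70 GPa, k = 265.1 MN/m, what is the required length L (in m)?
Model: a uniform prismatic bar under axial load, so k = (A·E) / L.
Solve for L: L = (A·E) / k.
Convert to SI units:
  E = 70 GPa = 7 × 10¹⁰ Pa
  k = 265.1 MN/m = 2.651 × 10⁸ N/m
Substitute:
  L = (0.00996 × (7 × 10¹⁰)) / (2.651 × 10⁸)
  L = 2.63 m
Final answer: L = 2.63 m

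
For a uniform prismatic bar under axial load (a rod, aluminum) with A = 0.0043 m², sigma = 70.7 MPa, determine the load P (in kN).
Model: a uniform prismatic bar under axial load, so sigma = P / A.
Solve for P: P = sigma·A.
Convert to SI units:
  sigma = 70.7 MPa = 7.07 × 10⁷ Pa
Substitute:
  P = (7.07 × 10⁷) × 0.0043
  P = 304000 N
Convert: P = 304000 N = 304 kN
Final answer: P = 304 kN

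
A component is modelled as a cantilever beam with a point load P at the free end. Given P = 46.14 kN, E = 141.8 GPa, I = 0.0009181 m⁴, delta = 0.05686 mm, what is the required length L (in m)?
Model: a cantilever beam with a point load P at the free end, so delta = (P·L^3) / (3·E·I).
Solve for L: L = ((3·delta·E·I) / P)^(1/3).
Convert to SI units:
  P = 46.14 kN = 46140 N
  E = 141.8 GPa = 1.418 × 10¹¹ Pa
  delta = 0.05686 mm = 5.686 × 10⁻⁵ m
Substitute:
  L = ((3 × (5.686 × 10⁻⁵) × (1.418 × 10¹¹) × 0.0009181) / 46140)^(1/3)
  L = 0.7837 m
Final answer: L = 0.7837 m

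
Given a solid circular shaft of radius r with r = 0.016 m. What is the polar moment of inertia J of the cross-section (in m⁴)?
Model: a solid circular shaft of radius r, so J = (π·r^4) / 2.
Substitute:
  J = (π × 0.016^4) / 2
  J = 1.029 × 10⁻⁷ m⁴
Final answer: J = 1.029 × 10⁻⁷ m⁴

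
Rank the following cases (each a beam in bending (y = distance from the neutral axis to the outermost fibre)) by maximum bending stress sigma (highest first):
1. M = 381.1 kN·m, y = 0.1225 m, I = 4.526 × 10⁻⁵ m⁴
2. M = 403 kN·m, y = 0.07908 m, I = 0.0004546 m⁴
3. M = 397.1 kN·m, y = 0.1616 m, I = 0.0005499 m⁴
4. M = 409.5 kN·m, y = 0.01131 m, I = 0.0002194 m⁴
Model: a beam in bending (y = distance from the neutral axis to the outermost fibre), so sigma = (M·y) / I (SI units).
  Case 1: sigma = (381100 × 0.1225) / (4.526 × 10⁻⁵) = 1.031 × 10⁹ Pa = 1031 MPa
  Case 2: sigma = (403000 × 0.07908) / 0.0004546 = 7.01 × 10⁷ Pa = 70.1 MPa
  Case 3: sigma = (397100 × 0.1616) / 0.0005499 = 1.167 × 10⁸ Pa = 116.7 MPa
  Case 4: sigma = (409500 × 0.01131) / 0.0002194 = 2.111 × 10⁷ Pa = 21.11 MPa
Ordering: 1031 MPa (case 1) > 116.7 MPa (case 3) > 70.1 MPa (case 2) > 21.11 MPa (case 4)
Final answer: 1, 3, 2, 4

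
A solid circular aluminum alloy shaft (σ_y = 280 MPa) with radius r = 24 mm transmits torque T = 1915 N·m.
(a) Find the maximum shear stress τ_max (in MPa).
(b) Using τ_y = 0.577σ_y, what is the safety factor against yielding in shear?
(a) For a solid circular shaft, τ_max = T·r/J with J = π·r^4/2, i.e. τ_max = 2·T / (π·r^3). Convert r = 24 mm = 0.024 m.
  τ_max = (2 × 1915) / (π × 0.024^3) = 8.819 × 10⁷ Pa = 88.19 MPa
(b) τ_y = 0.577 × 280 = 161.56 MPa
  SF = τ_y/τ_max = 161.56 / 88.19 = 1.832
Final answer: (a) τ_max = 88.19 MPa, (b) SF = 1.832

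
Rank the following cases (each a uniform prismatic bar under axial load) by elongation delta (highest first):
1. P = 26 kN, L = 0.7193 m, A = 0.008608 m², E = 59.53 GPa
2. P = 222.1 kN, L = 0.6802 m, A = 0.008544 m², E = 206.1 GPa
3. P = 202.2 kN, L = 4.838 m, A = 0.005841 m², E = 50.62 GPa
Model: a uniform prismatic bar under axial load, so delta = (P·L) / (A·E) (SI units).
  Case 1: delta = (26000 × 0.7193) / (0.008608 × (5.953 × 10¹⁰)) = 3.65 × 10⁻⁵ m = 0.0365 mm
  Case 2: delta = (222100 × 0.6802) / (0.008544 × (2.061 × 10¹¹)) = 8.579 × 10⁻⁵ m = 0.08579 mm
  Case 3: delta = (202200 × 4.838) / (0.005841 × (5.062 × 10¹⁰)) = 0.003309 m = 3.309 mm
Ordering: 3.309 mm (case 3) > 0.08579 mm (case 2) > 0.0365 mm (case 1)
Final answer: 3, 2, 1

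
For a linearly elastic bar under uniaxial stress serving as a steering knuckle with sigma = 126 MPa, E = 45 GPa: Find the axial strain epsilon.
Model: a linearly elastic bar under uniaxial stress, so epsilon = sigma / E.
Convert to SI units:
  sigma = 126 MPa = 1.26 × 10⁸ Pa
  E = 45 GPa = 4.5 × 10¹⁰ Pa
Substitute:
  epsilon = (1.26 × 10⁸) / (4.5 × 10¹⁰)
  epsilon = 0.0028
Final answer: epsilon = 0.0028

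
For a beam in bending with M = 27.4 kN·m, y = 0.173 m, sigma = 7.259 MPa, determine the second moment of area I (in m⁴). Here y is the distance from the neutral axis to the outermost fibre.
Model: a beam in bending, so sigma = (M·y) / I.
Solve for I: I = (M·y) / sigma.
Convert to SI units:
  M = 27.4 kN·m = 27400 N·m
  sigma = 7.259 MPa = 7.259 × 10⁶ Pa
Substitute:
  I = (27400 × 0.173) / (7.259 × 10⁶)
  I = 0.000653 m⁴
Final answer: I = 0.000653 m⁴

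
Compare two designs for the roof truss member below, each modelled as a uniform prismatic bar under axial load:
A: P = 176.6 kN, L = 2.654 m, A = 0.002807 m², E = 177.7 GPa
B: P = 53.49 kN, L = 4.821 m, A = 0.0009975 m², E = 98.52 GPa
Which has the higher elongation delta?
Model: a uniform prismatic bar under axial load, so delta = (P·L) / (A·E) (SI units).
  A: delta = (176600 × 2.654) / (0.002807 × (1.777 × 10¹¹)) = 0.0009396 m = 0.9396 mm
  B: delta = (53490 × 4.821) / (0.0009975 × (9.852 × 10¹⁰)) = 0.002624 m = 2.624 mm
2.624 mm > 0.9396 mm, so B is larger.
Final answer: B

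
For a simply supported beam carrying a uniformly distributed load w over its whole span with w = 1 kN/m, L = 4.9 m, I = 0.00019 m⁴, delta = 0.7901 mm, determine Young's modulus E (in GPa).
Model: a simply supported beam carrying a uniformly distributed load w over its whole span, so delta = (5·w·L^4) / (384·E·I).
Solve for E: E = (5·w·L^4) / (384·delta·I).
Convert to SI units:
  w = 1 kN/m = 1000 N/m
  delta = 0.7901 mm = 0.0007901 m
Substitute:
  E = (5 × 1000 × 4.9^4) / (384 × 0.0007901 × 0.00019)
  E = 5 × 10¹⁰ Pa
Convert: E = 5 × 10¹⁰ Pa = 50 GPa
Final answer: E = 50 GPa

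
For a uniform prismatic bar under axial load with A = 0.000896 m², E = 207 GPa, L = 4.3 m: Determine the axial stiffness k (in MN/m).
Model: a uniform prismatic bar under axial load, so k = (A·E) / L.
Convert to SI units:
  E = 207 GPa = 2.07 × 10¹¹ Pa
Substitute:
  k = (0.000896 × (2.07 × 10¹¹)) / 4.3
  k = 4.313 × 10⁷ N/m
Convert: k = 4.313 × 10⁷ N/m = 43.13 MN/m
Final answer: k = 43.13 MN/m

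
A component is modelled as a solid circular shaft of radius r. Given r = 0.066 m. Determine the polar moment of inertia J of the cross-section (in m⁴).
Model: a solid circular shaft of radius r, so J = (π·r^4) / 2.
Substitute:
  J = (π × 0.066^4) / 2
  J = 2.981 × 10⁻⁵ m⁴
Final answer: J = 2.981 × 10⁻⁵ m⁴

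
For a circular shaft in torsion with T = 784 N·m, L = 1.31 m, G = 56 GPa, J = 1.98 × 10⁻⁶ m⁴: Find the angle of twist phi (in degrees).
Model: a circular shaft in torsion, so phi = (T·L) / (G·J).
Convert to SI units:
  G = 56 GPa = 5.6 × 10¹⁰ Pa
Substitute:
  phi = (784 × 1.31) / ((5.6 × 10¹⁰) × (1.98 × 10⁻⁶))
  phi = 0.009263 rad
Convert to degrees: phi = 0.009263 × 180/π = 0.5307°
Final answer: phi = 0.5307°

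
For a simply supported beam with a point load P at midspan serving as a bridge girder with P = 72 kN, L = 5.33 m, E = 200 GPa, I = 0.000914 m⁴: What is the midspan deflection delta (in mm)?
Model: a simply supported beam with a point load P at midspan, so delta = (P·L^3) / (48·E·I).
Convert to SI units:
  P = 72 kN = 72000 N
  E = 200 GPa = 2 × 10¹¹ Pa
Substitute:
  delta = (72000 × 5.33^3) / (48 × (2 × 10¹¹) × 0.000914)
  delta = 0.001243 m
Convert: delta = 0.001243 m = 1.243 mm
Final answer: delta = 1.243 mm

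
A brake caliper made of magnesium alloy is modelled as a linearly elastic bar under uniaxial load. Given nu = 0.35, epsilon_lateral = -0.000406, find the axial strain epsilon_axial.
Model: a linearly elastic bar under uniaxial load, so epsilon_lateral = -nu·epsilon_axial.
Solve for epsilon_axial: epsilon_axial = -epsilon_lateral / nu.
Substitute:
  epsilon_axial = -(-0.000406) / 0.35
  epsilon_axial = 0.00116
Final answer: epsilon_axial = 0.00116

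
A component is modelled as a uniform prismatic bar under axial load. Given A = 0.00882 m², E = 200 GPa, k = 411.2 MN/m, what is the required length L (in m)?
Model: a uniform prismatic bar under axial load, so k = (A·E) / L.
Solve for L: L = (A·E) / k.
Convert to SI units:
  E = 200 GPa = 2 × 10¹¹ Pa
  k = 411.2 MN/m = 4.112 × 10⁸ N/m
Substitute:
  L = (0.00882 × (2 × 10¹¹)) / (4.112 × 10⁸)
  L = 4.29 m
Final answer: L = 4.29 m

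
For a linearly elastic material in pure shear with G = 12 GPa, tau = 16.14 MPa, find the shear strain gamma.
Model: a linearly elastic material in pure shear, so tau = G·gamma.
Solve for gamma: gamma = tau / G.
Convert to SI units:
  G = 12 GPa = 1.2 × 10¹⁰ Pa
  tau = 16.14 MPa = 1.614 × 10⁷ Pa
Substitute:
  gamma = (1.614 × 10⁷) / (1.2 × 10¹⁰)
  gamma = 0.001345
Final answer: gamma = 0.001345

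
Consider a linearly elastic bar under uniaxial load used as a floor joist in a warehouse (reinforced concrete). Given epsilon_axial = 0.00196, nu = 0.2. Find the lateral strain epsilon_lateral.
Model: a linearly elastic bar under uniaxial load, so epsilon_lateral = -nu·epsilon_axial.
Substitute:
  epsilon_lateral = -(0.2 × 0.00196)
  epsilon_lateral = -0.000392
Final answer: epsilon_lateral = -0.000392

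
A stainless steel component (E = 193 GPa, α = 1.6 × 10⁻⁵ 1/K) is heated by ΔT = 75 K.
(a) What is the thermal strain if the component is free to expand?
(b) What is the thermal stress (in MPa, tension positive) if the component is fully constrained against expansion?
(a) Free thermal strain ε_th = α·ΔT = (1.6 × 10⁻⁵) × 75 = 0.0012
(b) Fully constrained, the expansion is suppressed, so σ = -E·α·ΔT. Convert E = 193 GPa = 1.93 × 10¹¹ Pa.
  σ = -(1.93 × 10¹¹) × (1.6 × 10⁻⁵) × 75 = -2.316 × 10⁸ Pa = -231.6 MPa (compressive)
Final answer: (a) ε_th = 0.0012, (b) σ = -231.6 MPa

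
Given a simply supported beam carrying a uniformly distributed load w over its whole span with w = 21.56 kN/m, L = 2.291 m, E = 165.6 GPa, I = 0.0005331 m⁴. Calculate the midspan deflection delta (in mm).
Model: a simply supported beam carrying a uniformly distributed load w over its whole span, so delta = (5·w·L^4) / (384·E·I).
Convert to SI units:
  w = 21.56 kN/m = 21560 N/m
  E = 165.6 GPa = 1.656 × 10¹¹ Pa
Substitute:
  delta = (5 × 21560 × 2.291^4) / (384 × (1.656 × 10¹¹) × 0.0005331)
  delta = 8.76 × 10⁻⁵ m
Convert: delta = 8.76 × 10⁻⁵ m = 0.0876 mm
Final answer: delta = 0.0876 mm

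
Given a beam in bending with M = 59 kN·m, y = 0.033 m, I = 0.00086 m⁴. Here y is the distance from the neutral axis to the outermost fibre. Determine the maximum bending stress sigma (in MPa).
Model: a beam in bending, so sigma = (M·y) / I.
Convert to SI units:
  M = 59 kN·m = 59000 N·m
Substitute:
  sigma = (59000 × 0.033) / 0.00086
  sigma = 2.264 × 10⁶ Pa
Convert: sigma = 2.264 × 10⁶ Pa = 2.264 MPa
Final answer: sigma = 2.264 MPa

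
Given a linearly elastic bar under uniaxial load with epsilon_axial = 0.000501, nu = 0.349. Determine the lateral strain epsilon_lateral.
Model: a linearly elastic bar under uniaxial load, so epsilon_lateral = -nu·epsilon_axial.
Substitute:
  epsilon_lateral = -(0.349 × 0.000501)
  epsilon_lateral = -0.0001748
Final answer: epsilon_lateral = -0.0001748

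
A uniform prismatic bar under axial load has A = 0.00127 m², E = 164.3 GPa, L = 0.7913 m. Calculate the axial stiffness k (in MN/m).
Model: a uniform prismatic bar under axial load, so k = (A·E) / L.
Convert to SI units:
  E = 164.3 GPa = 1.643 × 10¹¹ Pa
Substitute:
  k = (0.00127 × (1.643 × 10¹¹)) / 0.7913
  k = 2.637 × 10⁸ N/m
Convert: k = 2.637 × 10⁸ N/m = 263.7 MN/m
Final answer: k = 263.7 MN/m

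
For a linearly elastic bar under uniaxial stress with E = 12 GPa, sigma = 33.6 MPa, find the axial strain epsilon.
Model: a linearly elastic bar under uniaxial stress, so sigma = E·epsilon.
Solve for epsilon: epsilon = sigma / E.
Convert to SI units:
  E = 12 GPa = 1.2 × 10¹⁰ Pa
  sigma = 33.6 MPa = 3.36 × 10⁷ Pa
Substitute:
  epsilon = (3.36 × 10⁷) / (1.2 × 10¹⁰)
  epsilon = 0.0028
Final answer: epsilon = 0.0028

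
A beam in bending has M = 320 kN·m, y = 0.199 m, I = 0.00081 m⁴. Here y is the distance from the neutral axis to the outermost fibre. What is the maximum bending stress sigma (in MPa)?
Model: a beam in bending, so sigma = (M·y) / I.
Convert to SI units:
  M = 320 kN·m = 320000 N·m
Substitute:
  sigma = (320000 × 0.199) / 0.00081
  sigma = 7.862 × 10⁷ Pa
Convert: sigma = 7.862 × 10⁷ Pa = 78.62 MPa
Final answer: sigma = 78.62 MPa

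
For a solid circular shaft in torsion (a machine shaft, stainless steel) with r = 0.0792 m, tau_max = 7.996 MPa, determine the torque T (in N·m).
Model: a solid circular shaft in torsion, so tau_max = (2·T) / (π·r^3).
Solve for T: T = (π·tau_max·r^3) / 2.
Convert to SI units:
  tau_max = 7.996 MPa = 7.996 × 10⁶ Pa
Substitute:
  T = (π × (7.996 × 10⁶) × 0.0792^3) / 2
  T = 6240 N·m
Final answer: T = 6240 N·m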